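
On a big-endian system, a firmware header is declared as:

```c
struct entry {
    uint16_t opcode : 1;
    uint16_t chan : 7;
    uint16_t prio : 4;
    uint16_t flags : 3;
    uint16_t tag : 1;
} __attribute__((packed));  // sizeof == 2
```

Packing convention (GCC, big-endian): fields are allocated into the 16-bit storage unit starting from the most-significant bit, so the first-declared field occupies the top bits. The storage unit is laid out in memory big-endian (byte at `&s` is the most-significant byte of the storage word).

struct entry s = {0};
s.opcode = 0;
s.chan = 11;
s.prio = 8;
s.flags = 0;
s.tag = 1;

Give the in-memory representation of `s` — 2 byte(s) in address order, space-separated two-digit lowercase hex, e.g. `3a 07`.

0b 81

opcode (1b) val=0 bits=0x0 at bit 15: 0x0000
chan (7b) val=11 bits=0xb at bit 8: 0x0b00
prio (4b) val=8 bits=0x8 at bit 4: 0x0b80
flags (3b) val=0 bits=0x0 at bit 1: 0x0b80
tag (1b) val=1 bits=0x1 at bit 0: 0x0b81
word = 0x0b81 → big-endian bytes:
  [0]=0x0b  [1]=0x81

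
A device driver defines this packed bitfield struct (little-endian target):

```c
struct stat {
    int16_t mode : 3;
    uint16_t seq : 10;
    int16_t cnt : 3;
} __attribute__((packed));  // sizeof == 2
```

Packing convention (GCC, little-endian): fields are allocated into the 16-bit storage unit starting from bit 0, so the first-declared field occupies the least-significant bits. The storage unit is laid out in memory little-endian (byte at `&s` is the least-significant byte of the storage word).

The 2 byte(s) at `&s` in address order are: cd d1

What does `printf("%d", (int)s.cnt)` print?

[0]=0xcd [1]=0xd1 (little-endian) → word 0xd1cd
mode [0+:3] = (word>>0) & 0x7 = 5
seq [3+:10] = (word>>3) & 0x3ff = 569
cnt [13+:3] = (word>>13) & 0x7 = 6  ←
cnt signed 3b, MSB=1: 6 - 8 = -2

-2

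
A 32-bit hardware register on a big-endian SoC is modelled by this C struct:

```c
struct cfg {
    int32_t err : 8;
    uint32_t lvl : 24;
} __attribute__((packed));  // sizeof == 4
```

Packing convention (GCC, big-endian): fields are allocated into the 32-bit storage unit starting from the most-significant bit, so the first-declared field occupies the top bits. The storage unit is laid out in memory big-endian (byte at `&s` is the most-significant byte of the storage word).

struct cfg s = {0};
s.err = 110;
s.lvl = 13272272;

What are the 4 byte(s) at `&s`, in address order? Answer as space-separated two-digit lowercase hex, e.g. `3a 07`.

[24+:8] err=110 & 0xff = 0x6e; word=0x6e000000
[0+:24] lvl=13272272 & 0xffffff = 0xca84d0; word=0x6eca84d0
word = 0x6eca84d0 → big-endian bytes:
  [0]=0x6e  [1]=0xca  [2]=0x84  [3]=0xd0

6e ca 84 d0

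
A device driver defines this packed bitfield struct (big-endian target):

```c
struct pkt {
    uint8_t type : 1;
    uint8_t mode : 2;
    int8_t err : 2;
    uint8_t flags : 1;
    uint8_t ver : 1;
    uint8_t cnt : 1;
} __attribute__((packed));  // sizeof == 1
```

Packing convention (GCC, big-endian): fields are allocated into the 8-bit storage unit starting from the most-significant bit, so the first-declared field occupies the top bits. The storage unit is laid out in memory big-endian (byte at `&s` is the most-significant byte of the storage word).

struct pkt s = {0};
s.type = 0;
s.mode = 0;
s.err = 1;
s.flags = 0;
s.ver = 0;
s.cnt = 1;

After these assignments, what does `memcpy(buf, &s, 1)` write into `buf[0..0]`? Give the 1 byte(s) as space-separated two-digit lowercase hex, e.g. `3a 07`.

09

[7+:1] type=0 & 0x1 = 0x0; word=0x00
[5+:2] mode=0 & 0x3 = 0x0; word=0x00
[3+:2] err=1 & 0x3 = 0x1; word=0x08
[2+:1] flags=0 & 0x1 = 0x0; word=0x08
[1+:1] ver=0 & 0x1 = 0x0; word=0x08
[0+:1] cnt=1 & 0x1 = 0x1; word=0x09
word = 0x09 → big-endian bytes:
  [0]=0x09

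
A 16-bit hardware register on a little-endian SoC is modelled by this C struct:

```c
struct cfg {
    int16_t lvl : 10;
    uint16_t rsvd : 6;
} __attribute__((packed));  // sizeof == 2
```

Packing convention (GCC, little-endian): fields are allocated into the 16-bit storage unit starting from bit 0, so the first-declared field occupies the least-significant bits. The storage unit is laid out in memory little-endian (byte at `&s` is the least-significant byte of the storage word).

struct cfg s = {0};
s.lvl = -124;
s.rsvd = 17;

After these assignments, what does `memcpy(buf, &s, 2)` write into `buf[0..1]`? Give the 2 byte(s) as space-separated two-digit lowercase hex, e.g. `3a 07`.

[0+:10] lvl=-124 & 0x3ff = 0x384; word=0x0384
[10+:6] rsvd=17 & 0x3f = 0x11; word=0x4784
word = 0x4784 → little-endian bytes:
  [0]=0x84  [1]=0x47

84 47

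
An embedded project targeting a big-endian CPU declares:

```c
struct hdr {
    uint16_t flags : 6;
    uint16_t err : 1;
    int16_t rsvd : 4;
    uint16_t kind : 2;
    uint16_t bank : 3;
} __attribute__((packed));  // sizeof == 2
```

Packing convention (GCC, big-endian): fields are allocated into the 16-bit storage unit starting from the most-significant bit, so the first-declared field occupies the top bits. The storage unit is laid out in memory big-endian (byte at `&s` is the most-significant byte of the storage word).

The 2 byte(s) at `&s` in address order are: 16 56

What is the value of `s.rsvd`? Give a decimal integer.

[0]=0x16 [1]=0x56 (big-endian) → word 0x1656
flags [10+:6] = (word>>10) & 0x3f = 5
err [9+:1] = (word>>9) & 0x1 = 1
rsvd [5+:4] = (word>>5) & 0xf = 2  ←
kind [3+:2] = (word>>3) & 0x3 = 2
bank [0+:3] = (word>>0) & 0x7 = 6
rsvd signed 4b, MSB=0: value = 2

2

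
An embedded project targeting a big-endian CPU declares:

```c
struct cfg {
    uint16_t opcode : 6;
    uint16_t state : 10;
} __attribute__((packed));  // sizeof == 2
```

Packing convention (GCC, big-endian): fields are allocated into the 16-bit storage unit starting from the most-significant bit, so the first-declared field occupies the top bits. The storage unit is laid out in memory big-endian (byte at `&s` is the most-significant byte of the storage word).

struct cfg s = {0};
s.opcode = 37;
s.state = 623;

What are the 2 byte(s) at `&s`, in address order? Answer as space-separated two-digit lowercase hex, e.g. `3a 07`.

[10+:6] opcode=37 & 0x3f = 0x25; word=0x9400
[0+:10] state=623 & 0x3ff = 0x26f; word=0x966f
word = 0x966f → big-endian bytes:
  [0]=0x96  [1]=0x6f

96 6f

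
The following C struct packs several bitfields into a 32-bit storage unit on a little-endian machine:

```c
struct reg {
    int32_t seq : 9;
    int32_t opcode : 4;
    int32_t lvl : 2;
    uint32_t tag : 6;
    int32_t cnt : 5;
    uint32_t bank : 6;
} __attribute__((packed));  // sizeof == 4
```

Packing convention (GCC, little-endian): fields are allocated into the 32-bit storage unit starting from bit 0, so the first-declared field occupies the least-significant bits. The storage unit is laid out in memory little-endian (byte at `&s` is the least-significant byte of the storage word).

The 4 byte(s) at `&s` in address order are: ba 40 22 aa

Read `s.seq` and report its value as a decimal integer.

186

[0]=0xba [1]=0x40 [2]=0x22 [3]=0xaa (little-endian) → word 0xaa2240ba
seq [0+:9] = (word>>0) & 0x1ff = 186  ←
opcode [9+:4] = (word>>9) & 0xf = 0
lvl [13+:2] = (word>>13) & 0x3 = 2
tag [15+:6] = (word>>15) & 0x3f = 4
cnt [21+:5] = (word>>21) & 0x1f = 17
bank [26+:6] = (word>>26) & 0x3f = 42
seq signed 9b, MSB=0: value = 186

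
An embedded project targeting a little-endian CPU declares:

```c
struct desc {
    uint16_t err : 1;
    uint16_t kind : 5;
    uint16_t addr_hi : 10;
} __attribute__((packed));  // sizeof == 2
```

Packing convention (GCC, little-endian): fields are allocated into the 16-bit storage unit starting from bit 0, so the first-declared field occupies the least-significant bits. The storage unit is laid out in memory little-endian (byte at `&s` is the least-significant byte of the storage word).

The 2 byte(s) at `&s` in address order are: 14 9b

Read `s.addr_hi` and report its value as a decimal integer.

620

[0]=0x14 [1]=0x9b (little-endian) → word 0x9b14
err [0+:1] = (word>>0) & 0x1 = 0
kind [1+:5] = (word>>1) & 0x1f = 10
addr_hi [6+:10] = (word>>6) & 0x3ff = 620  ←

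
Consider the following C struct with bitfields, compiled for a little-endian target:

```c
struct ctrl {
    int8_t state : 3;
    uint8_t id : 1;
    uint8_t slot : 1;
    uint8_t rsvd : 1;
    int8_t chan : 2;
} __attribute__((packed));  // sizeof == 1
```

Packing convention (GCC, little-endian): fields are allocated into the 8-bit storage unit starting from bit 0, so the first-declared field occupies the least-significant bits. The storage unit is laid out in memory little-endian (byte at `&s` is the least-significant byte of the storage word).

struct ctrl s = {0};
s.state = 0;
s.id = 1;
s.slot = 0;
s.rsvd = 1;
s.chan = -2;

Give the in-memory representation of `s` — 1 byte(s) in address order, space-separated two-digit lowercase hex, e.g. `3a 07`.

a8

state (3b) val=0 bits=0x0 at bit 0: 0x00
id (1b) val=1 bits=0x1 at bit 3: 0x08
slot (1b) val=0 bits=0x0 at bit 4: 0x08
rsvd (1b) val=1 bits=0x1 at bit 5: 0x28
chan (2b) val=-2 bits=0x2 at bit 6: 0xa8
word = 0xa8 → little-endian bytes:
  [0]=0xa8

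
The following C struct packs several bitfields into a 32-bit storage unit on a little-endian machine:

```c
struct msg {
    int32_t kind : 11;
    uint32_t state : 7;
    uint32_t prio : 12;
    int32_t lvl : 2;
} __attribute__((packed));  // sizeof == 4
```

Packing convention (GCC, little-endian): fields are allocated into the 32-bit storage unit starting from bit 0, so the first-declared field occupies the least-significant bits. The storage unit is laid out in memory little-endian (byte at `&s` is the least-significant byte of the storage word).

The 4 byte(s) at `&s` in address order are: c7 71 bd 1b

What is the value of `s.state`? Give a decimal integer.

[0]=0xc7 [1]=0x71 [2]=0xbd [3]=0x1b (little-endian) → word 0x1bbd71c7
kind [0+:11] = (word>>0) & 0x7ff = 455
state [11+:7] = (word>>11) & 0x7f = 46  ←
prio [18+:12] = (word>>18) & 0xfff = 1775
lvl [30+:2] = (word>>30) & 0x3 = 0

46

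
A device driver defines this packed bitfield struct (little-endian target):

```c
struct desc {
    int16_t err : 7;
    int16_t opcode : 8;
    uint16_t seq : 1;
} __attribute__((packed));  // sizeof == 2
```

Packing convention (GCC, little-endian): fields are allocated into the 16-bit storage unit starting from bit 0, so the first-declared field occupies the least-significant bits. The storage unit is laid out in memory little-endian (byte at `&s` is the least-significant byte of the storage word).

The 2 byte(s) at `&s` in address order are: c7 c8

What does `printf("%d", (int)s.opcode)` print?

[0]=0xc7 [1]=0xc8 (little-endian) → word 0xc8c7
err [0+:7] = (word>>0) & 0x7f = 71
opcode [7+:8] = (word>>7) & 0xff = 145  ←
seq [15+:1] = (word>>15) & 0x1 = 1
opcode signed 8b, MSB=1: 145 - 256 = -111

-111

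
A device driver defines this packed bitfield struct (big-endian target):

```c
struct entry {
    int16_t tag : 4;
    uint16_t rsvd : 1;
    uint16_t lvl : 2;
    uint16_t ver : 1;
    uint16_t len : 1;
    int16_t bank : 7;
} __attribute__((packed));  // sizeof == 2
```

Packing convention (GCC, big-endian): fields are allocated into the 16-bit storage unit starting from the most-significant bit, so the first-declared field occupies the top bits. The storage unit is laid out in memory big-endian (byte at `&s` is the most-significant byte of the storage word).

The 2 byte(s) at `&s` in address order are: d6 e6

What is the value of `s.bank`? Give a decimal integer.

[0]=0xd6 [1]=0xe6 (big-endian) → word 0xd6e6
tag [12+:4] = (word>>12) & 0xf = 13
rsvd [11+:1] = (word>>11) & 0x1 = 0
lvl [9+:2] = (word>>9) & 0x3 = 3
ver [8+:1] = (word>>8) & 0x1 = 0
len [7+:1] = (word>>7) & 0x1 = 1
bank [0+:7] = (word>>0) & 0x7f = 102  ←
bank signed 7b, MSB=1: 102 - 128 = -26

-26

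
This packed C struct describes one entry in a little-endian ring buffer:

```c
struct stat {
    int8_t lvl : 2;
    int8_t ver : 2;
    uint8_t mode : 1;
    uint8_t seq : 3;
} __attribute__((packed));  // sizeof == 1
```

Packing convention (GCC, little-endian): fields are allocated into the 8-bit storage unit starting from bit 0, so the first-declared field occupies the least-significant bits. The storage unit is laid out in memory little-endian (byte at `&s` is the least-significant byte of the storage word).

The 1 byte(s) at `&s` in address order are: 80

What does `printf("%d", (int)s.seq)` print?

[0]=0x80 (little-endian) → word 0x80
lvl [0+:2] = (word>>0) & 0x3 = 0
ver [2+:2] = (word>>2) & 0x3 = 0
mode [4+:1] = (word>>4) & 0x1 = 0
seq [5+:3] = (word>>5) & 0x7 = 4  ←

4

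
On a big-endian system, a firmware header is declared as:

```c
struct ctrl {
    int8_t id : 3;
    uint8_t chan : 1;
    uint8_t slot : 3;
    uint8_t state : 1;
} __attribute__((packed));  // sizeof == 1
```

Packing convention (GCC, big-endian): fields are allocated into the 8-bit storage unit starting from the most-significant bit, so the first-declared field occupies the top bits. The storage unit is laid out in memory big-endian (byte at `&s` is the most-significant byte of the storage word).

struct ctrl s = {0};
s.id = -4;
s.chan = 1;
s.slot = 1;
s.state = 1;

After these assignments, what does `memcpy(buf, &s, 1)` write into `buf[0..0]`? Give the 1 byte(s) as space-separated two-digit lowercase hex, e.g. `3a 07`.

id:3 = -4 → 0x4 << 5 → word 0x80
chan:1 = 1 → 0x1 << 4 → word 0x90
slot:3 = 1 → 0x1 << 1 → word 0x92
state:1 = 1 → 0x1 << 0 → word 0x93
word = 0x93 → big-endian bytes:
  [0]=0x93

93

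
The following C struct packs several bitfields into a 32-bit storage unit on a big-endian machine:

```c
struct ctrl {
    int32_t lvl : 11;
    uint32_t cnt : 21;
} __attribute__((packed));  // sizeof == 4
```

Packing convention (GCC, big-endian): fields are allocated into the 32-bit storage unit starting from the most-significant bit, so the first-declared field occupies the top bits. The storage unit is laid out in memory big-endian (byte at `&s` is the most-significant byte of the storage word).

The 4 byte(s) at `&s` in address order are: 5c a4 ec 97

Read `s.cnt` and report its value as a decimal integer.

[0]=0x5c [1]=0xa4 [2]=0xec [3]=0x97 (big-endian) → word 0x5ca4ec97
lvl:11 @ bit 21 → (0x5ca4ec97>>21)&0x7ff = 0x2e5
cnt:21 @ bit 0 → (0x5ca4ec97>>0)&0x1fffff = 0x4ec97  ←

322711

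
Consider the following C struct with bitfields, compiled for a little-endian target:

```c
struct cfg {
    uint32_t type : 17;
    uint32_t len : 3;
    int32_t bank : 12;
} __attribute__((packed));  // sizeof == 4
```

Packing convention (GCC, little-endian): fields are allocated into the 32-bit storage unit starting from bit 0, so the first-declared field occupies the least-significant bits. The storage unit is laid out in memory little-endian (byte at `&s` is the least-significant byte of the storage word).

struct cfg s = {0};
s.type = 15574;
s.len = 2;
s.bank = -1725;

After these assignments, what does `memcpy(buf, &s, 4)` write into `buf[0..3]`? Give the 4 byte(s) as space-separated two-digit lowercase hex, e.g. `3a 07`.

type:17 = 15574 → 0x3cd6 << 0 → word 0x00003cd6
len:3 = 2 → 0x2 << 17 → word 0x00043cd6
bank:12 = -1725 → 0x943 << 20 → word 0x94343cd6
word = 0x94343cd6 → little-endian bytes:
  [0]=0xd6  [1]=0x3c  [2]=0x34  [3]=0x94

d6 3c 34 94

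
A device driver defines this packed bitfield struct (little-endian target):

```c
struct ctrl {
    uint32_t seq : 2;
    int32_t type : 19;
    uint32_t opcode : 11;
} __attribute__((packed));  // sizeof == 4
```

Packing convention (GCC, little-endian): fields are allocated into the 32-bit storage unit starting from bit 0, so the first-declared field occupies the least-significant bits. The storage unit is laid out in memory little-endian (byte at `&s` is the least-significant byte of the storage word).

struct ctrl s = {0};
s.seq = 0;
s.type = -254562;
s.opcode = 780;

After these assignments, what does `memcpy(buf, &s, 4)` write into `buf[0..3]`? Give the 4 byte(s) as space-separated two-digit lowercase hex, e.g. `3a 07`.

78 76 90 61

[0+:2] seq=0 & 0x3 = 0x0; word=0x00000000
[2+:19] type=-254562 & 0x7ffff = 0x41d9e; word=0x00107678
[21+:11] opcode=780 & 0x7ff = 0x30c; word=0x61907678
word = 0x61907678 → little-endian bytes:
  [0]=0x78  [1]=0x76  [2]=0x90  [3]=0x61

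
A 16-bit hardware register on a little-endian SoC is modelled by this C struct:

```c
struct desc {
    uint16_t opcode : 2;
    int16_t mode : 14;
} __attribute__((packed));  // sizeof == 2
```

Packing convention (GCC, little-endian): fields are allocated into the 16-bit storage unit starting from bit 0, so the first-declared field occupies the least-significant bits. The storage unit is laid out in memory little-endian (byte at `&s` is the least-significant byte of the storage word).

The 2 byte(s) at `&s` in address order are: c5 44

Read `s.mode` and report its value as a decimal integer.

[0]=0xc5 [1]=0x44 (little-endian) → word 0x44c5
opcode [0+:2] = (word>>0) & 0x3 = 1
mode [2+:14] = (word>>2) & 0x3fff = 4401  ←
mode signed 14b, MSB=0: value = 4401

4401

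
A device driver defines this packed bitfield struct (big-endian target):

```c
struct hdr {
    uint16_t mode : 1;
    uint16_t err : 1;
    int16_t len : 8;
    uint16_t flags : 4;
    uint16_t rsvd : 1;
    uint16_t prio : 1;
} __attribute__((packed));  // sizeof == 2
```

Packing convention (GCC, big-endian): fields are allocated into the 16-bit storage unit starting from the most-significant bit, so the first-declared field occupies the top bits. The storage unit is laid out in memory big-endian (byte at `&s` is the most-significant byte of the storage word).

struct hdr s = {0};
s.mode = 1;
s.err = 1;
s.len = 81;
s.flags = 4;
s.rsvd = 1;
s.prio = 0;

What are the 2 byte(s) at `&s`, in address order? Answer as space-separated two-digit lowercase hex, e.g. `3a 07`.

d4 52

[15+:1] mode=1 & 0x1 = 0x1; word=0x8000
[14+:1] err=1 & 0x1 = 0x1; word=0xc000
[6+:8] len=81 & 0xff = 0x51; word=0xd440
[2+:4] flags=4 & 0xf = 0x4; word=0xd450
[1+:1] rsvd=1 & 0x1 = 0x1; word=0xd452
[0+:1] prio=0 & 0x1 = 0x0; word=0xd452
word = 0xd452 → big-endian bytes:
  [0]=0xd4  [1]=0x52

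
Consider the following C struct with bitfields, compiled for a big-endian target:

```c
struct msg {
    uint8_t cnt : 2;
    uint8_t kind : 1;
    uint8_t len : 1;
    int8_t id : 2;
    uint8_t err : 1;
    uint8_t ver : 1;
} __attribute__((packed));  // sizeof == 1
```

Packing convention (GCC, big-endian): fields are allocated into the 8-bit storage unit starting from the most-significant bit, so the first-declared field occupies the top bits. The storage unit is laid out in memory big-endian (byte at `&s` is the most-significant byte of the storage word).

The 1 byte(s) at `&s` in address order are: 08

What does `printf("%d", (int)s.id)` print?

[0]=0x08 (big-endian) → word 0x08
cnt [6+:2] = (word>>6) & 0x3 = 0
kind [5+:1] = (word>>5) & 0x1 = 0
len [4+:1] = (word>>4) & 0x1 = 0
id [2+:2] = (word>>2) & 0x3 = 2  ←
err [1+:1] = (word>>1) & 0x1 = 0
ver [0+:1] = (word>>0) & 0x1 = 0
id signed 2b, MSB=1: 2 - 4 = -2

-2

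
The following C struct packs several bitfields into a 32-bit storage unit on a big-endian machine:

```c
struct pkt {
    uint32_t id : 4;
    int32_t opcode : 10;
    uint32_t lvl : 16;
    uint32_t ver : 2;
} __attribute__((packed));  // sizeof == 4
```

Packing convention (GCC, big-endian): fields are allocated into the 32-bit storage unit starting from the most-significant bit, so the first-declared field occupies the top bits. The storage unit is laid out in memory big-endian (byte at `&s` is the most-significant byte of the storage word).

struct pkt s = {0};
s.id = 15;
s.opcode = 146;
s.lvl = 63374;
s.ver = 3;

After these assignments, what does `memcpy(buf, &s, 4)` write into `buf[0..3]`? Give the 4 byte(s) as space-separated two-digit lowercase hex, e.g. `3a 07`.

f2 4b de 3b

id (4b) val=15 bits=0xf at bit 28: 0xf0000000
opcode (10b) val=146 bits=0x92 at bit 18: 0xf2480000
lvl (16b) val=63374 bits=0xf78e at bit 2: 0xf24bde38
ver (2b) val=3 bits=0x3 at bit 0: 0xf24bde3b
word = 0xf24bde3b → big-endian bytes:
  [0]=0xf2  [1]=0x4b  [2]=0xde  [3]=0x3b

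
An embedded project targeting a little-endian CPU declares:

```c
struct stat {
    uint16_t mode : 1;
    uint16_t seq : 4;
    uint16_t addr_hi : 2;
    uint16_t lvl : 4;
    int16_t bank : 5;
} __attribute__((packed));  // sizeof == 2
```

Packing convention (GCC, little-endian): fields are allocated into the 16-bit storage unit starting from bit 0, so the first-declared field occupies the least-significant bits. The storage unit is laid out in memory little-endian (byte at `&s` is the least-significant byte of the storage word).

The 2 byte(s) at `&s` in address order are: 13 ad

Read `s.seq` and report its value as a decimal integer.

9

[0]=0x13 [1]=0xad (little-endian) → word 0xad13
mode:1 @ bit 0 → (0xad13>>0)&0x1 = 0x1
seq:4 @ bit 1 → (0xad13>>1)&0xf = 0x9  ←
addr_hi:2 @ bit 5 → (0xad13>>5)&0x3 = 0x0
lvl:4 @ bit 7 → (0xad13>>7)&0xf = 0xa
bank:5 @ bit 11 → (0xad13>>11)&0x1f = 0x15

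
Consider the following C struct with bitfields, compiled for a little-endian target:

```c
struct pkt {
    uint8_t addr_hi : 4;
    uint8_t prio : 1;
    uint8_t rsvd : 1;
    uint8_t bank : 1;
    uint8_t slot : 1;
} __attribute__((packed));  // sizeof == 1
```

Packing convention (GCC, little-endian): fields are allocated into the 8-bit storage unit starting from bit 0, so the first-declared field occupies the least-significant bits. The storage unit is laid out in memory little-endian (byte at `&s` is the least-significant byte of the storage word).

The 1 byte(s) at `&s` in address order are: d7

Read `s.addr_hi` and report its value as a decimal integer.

[0]=0xd7 (little-endian) → word 0xd7
addr_hi [0+:4] = (word>>0) & 0xf = 7  ←
prio [4+:1] = (word>>4) & 0x1 = 1
rsvd [5+:1] = (word>>5) & 0x1 = 0
bank [6+:1] = (word>>6) & 0x1 = 1
slot [7+:1] = (word>>7) & 0x1 = 1

7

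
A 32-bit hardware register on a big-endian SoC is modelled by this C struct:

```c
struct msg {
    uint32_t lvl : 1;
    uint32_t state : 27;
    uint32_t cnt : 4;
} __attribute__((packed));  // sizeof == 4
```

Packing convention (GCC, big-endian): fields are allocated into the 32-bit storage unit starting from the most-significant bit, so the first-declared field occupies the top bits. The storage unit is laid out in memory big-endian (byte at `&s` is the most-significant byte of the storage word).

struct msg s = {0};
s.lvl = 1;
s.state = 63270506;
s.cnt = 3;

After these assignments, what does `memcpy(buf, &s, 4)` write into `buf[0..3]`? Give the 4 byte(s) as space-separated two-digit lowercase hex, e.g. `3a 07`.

lvl (1b) val=1 bits=0x1 at bit 31: 0x80000000
state (27b) val=63270506 bits=0x3c56e6a at bit 4: 0xbc56e6a0
cnt (4b) val=3 bits=0x3 at bit 0: 0xbc56e6a3
word = 0xbc56e6a3 → big-endian bytes:
  [0]=0xbc  [1]=0x56  [2]=0xe6  [3]=0xa3

bc 56 e6 a3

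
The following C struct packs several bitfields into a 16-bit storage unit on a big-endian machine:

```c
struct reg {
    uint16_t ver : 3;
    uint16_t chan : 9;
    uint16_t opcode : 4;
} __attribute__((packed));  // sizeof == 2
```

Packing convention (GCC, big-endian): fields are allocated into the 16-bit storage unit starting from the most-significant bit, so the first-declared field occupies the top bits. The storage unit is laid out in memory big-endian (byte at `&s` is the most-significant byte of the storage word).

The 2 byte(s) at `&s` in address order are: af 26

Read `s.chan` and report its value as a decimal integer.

[0]=0xaf [1]=0x26 (big-endian) → word 0xaf26
ver [13+:3] = (word>>13) & 0x7 = 5
chan [4+:9] = (word>>4) & 0x1ff = 242  ←
opcode [0+:4] = (word>>0) & 0xf = 6

242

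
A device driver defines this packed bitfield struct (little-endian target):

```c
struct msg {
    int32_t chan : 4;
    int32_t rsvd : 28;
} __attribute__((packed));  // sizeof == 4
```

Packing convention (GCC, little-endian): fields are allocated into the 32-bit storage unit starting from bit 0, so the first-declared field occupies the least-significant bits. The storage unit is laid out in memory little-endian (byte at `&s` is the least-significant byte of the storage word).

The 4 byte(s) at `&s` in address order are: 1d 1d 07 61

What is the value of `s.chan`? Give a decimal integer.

-3

[0]=0x1d [1]=0x1d [2]=0x07 [3]=0x61 (little-endian) → word 0x61071d1d
chan [0+:4] = (word>>0) & 0xf = 13  ←
rsvd [4+:28] = (word>>4) & 0xfffffff = 101741009
chan signed 4b, MSB=1: 13 - 16 = -3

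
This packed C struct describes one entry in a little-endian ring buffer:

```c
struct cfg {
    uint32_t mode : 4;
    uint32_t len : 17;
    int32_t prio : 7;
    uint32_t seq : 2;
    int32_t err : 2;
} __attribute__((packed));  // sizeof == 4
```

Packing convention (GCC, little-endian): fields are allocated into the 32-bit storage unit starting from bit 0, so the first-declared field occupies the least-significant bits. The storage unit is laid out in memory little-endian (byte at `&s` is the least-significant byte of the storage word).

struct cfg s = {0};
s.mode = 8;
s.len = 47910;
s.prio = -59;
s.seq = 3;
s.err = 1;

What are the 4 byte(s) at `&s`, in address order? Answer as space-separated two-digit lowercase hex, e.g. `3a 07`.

68 b2 ab 78

mode (4b) val=8 bits=0x8 at bit 0: 0x00000008
len (17b) val=47910 bits=0xbb26 at bit 4: 0x000bb268
prio (7b) val=-59 bits=0x45 at bit 21: 0x08abb268
seq (2b) val=3 bits=0x3 at bit 28: 0x38abb268
err (2b) val=1 bits=0x1 at bit 30: 0x78abb268
word = 0x78abb268 → little-endian bytes:
  [0]=0x68  [1]=0xb2  [2]=0xab  [3]=0x78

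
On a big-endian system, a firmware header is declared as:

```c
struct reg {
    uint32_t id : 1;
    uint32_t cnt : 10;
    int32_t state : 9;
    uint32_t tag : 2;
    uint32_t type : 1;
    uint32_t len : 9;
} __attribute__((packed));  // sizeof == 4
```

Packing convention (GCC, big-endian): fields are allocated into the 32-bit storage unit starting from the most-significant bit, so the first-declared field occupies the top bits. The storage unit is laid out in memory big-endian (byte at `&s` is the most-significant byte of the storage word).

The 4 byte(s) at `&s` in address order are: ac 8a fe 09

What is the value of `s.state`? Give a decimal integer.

[0]=0xac [1]=0x8a [2]=0xfe [3]=0x09 (big-endian) → word 0xac8afe09
id [31+:1] = (word>>31) & 0x1 = 1
cnt [21+:10] = (word>>21) & 0x3ff = 356
state [12+:9] = (word>>12) & 0x1ff = 175  ←
tag [10+:2] = (word>>10) & 0x3 = 3
type [9+:1] = (word>>9) & 0x1 = 1
len [0+:9] = (word>>0) & 0x1ff = 9
state signed 9b, MSB=0: value = 175

175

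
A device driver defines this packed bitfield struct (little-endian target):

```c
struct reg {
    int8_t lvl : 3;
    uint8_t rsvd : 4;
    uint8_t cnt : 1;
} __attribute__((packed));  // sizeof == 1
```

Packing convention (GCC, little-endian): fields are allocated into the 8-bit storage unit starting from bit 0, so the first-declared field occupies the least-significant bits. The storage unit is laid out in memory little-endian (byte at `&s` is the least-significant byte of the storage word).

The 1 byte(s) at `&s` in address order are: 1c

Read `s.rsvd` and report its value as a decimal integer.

[0]=0x1c (little-endian) → word 0x1c
lvl [0+:3] = (word>>0) & 0x7 = 4
rsvd [3+:4] = (word>>3) & 0xf = 3  ←
cnt [7+:1] = (word>>7) & 0x1 = 0

3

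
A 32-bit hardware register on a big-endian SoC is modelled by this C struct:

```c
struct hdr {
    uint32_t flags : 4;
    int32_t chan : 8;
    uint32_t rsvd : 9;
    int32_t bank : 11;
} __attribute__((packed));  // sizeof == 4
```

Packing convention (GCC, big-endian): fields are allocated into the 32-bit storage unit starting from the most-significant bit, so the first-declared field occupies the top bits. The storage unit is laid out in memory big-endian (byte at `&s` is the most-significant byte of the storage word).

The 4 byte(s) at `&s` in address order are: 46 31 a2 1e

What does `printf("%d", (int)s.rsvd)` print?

[0]=0x46 [1]=0x31 [2]=0xa2 [3]=0x1e (big-endian) → word 0x4631a21e
flags [28+:4] = (word>>28) & 0xf = 4
chan [20+:8] = (word>>20) & 0xff = 99
rsvd [11+:9] = (word>>11) & 0x1ff = 52  ←
bank [0+:11] = (word>>0) & 0x7ff = 542

52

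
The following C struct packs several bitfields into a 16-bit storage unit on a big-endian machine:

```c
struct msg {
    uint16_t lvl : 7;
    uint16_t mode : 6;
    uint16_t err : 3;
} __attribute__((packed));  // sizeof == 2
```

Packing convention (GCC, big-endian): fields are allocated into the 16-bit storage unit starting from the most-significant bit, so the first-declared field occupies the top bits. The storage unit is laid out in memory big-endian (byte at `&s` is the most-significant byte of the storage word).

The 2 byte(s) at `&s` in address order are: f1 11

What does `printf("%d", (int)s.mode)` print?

[0]=0xf1 [1]=0x11 (big-endian) → word 0xf111
lvl:7 @ bit 9 → (0xf111>>9)&0x7f = 0x78
mode:6 @ bit 3 → (0xf111>>3)&0x3f = 0x22  ←
err:3 @ bit 0 → (0xf111>>0)&0x7 = 0x1

34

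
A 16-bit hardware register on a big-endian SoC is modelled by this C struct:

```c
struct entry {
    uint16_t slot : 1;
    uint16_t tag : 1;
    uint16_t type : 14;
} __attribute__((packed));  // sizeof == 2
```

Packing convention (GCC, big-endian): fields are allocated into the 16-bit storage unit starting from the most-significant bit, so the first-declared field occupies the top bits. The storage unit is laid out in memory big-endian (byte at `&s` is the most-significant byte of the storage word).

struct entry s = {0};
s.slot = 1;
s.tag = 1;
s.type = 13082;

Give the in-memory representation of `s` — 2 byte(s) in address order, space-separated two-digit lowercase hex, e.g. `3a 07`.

slot (1b) val=1 bits=0x1 at bit 15: 0x8000
tag (1b) val=1 bits=0x1 at bit 14: 0xc000
type (14b) val=13082 bits=0x331a at bit 0: 0xf31a
word = 0xf31a → big-endian bytes:
  [0]=0xf3  [1]=0x1a

f3 1a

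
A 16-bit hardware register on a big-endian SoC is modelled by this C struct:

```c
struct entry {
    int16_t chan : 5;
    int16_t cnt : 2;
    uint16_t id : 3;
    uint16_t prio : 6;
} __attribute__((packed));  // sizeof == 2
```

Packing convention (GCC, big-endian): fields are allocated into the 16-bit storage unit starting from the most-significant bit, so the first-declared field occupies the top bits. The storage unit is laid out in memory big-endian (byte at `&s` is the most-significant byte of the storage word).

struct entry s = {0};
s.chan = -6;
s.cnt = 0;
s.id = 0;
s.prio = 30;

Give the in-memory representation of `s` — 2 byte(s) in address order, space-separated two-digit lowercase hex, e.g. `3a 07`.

chan (5b) val=-6 bits=0x1a at bit 11: 0xd000
cnt (2b) val=0 bits=0x0 at bit 9: 0xd000
id (3b) val=0 bits=0x0 at bit 6: 0xd000
prio (6b) val=30 bits=0x1e at bit 0: 0xd01e
word = 0xd01e → big-endian bytes:
  [0]=0xd0  [1]=0x1e

d0 1e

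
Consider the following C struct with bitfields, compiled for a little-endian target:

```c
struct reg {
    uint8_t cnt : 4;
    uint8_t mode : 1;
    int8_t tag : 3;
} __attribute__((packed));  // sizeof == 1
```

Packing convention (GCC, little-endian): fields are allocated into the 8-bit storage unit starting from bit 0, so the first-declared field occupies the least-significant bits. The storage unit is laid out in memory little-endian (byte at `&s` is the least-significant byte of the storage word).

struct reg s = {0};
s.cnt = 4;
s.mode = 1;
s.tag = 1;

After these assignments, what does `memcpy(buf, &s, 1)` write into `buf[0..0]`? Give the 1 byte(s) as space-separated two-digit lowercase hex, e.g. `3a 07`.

cnt:4 = 4 → 0x4 << 0 → word 0x04
mode:1 = 1 → 0x1 << 4 → word 0x14
tag:3 = 1 → 0x1 << 5 → word 0x34
word = 0x34 → little-endian bytes:
  [0]=0x34

34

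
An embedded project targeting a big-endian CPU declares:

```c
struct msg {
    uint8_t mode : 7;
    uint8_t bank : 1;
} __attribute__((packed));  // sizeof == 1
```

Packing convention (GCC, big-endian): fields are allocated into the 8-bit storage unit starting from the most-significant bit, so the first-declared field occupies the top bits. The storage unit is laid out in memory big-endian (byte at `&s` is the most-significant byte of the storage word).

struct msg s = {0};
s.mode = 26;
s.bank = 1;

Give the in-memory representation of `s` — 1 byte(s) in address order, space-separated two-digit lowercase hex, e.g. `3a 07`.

[1+:7] mode=26 & 0x7f = 0x1a; word=0x34
[0+:1] bank=1 & 0x1 = 0x1; word=0x35
word = 0x35 → big-endian bytes:
  [0]=0x35

35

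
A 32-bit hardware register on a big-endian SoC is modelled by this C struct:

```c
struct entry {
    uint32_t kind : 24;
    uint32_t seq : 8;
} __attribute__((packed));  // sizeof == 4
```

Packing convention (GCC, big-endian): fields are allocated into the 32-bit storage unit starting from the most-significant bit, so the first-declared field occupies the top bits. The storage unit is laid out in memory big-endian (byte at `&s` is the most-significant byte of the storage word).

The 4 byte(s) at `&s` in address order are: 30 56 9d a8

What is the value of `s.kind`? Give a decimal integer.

[0]=0x30 [1]=0x56 [2]=0x9d [3]=0xa8 (big-endian) → word 0x30569da8
kind [8+:24] = (word>>8) & 0xffffff = 3167901  ←
seq [0+:8] = (word>>0) & 0xff = 168

3167901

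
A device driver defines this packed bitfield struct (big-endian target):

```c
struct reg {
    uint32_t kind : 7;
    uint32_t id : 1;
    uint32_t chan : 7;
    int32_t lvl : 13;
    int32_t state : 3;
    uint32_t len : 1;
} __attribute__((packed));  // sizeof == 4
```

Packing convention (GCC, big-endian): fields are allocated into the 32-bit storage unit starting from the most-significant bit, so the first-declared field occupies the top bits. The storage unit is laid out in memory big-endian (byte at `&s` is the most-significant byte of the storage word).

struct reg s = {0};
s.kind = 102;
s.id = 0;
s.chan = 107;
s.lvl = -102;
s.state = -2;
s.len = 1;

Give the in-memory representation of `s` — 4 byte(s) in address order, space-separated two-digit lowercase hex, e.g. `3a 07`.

cc d7 f9 ad

kind:7 = 102 → 0x66 << 25 → word 0xcc000000
id:1 = 0 → 0x0 << 24 → word 0xcc000000
chan:7 = 107 → 0x6b << 17 → word 0xccd60000
lvl:13 = -102 → 0x1f9a << 4 → word 0xccd7f9a0
state:3 = -2 → 0x6 << 1 → word 0xccd7f9ac
len:1 = 1 → 0x1 << 0 → word 0xccd7f9ad
word = 0xccd7f9ad → big-endian bytes:
  [0]=0xcc  [1]=0xd7  [2]=0xf9  [3]=0xad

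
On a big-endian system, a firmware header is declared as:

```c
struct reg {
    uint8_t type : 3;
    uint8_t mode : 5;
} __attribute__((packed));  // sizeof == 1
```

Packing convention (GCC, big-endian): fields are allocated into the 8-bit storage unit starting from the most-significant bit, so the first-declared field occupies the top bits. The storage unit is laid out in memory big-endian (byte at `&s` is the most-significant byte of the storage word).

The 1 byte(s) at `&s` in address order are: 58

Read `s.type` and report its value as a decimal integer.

[0]=0x58 (big-endian) → word 0x58
type [5+:3] = (word>>5) & 0x7 = 2  ←
mode [0+:5] = (word>>0) & 0x1f = 24

2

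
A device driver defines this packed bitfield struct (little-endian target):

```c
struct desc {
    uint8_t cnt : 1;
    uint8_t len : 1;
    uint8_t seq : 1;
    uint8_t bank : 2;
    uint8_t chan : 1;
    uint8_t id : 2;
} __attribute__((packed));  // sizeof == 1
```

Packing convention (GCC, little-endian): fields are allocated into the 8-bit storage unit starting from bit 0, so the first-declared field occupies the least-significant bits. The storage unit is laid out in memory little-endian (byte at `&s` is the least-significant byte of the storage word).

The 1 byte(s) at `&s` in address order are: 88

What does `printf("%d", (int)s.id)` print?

[0]=0x88 (little-endian) → word 0x88
cnt:1 @ bit 0 → (0x88>>0)&0x1 = 0x0
len:1 @ bit 1 → (0x88>>1)&0x1 = 0x0
seq:1 @ bit 2 → (0x88>>2)&0x1 = 0x0
bank:2 @ bit 3 → (0x88>>3)&0x3 = 0x1
chan:1 @ bit 5 → (0x88>>5)&0x1 = 0x0
id:2 @ bit 6 → (0x88>>6)&0x3 = 0x2  ←

2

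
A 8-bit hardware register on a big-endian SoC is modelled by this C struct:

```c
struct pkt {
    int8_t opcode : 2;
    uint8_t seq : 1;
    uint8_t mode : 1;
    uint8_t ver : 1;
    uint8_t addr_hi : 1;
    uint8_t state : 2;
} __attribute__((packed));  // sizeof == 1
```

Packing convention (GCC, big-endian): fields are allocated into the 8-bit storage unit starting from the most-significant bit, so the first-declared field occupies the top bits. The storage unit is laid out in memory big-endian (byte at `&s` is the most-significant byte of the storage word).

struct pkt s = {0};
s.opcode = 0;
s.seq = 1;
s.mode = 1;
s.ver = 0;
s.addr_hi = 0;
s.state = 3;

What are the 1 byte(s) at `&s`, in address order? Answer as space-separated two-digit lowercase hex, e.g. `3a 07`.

[6+:2] opcode=0 & 0x3 = 0x0; word=0x00
[5+:1] seq=1 & 0x1 = 0x1; word=0x20
[4+:1] mode=1 & 0x1 = 0x1; word=0x30
[3+:1] ver=0 & 0x1 = 0x0; word=0x30
[2+:1] addr_hi=0 & 0x1 = 0x0; word=0x30
[0+:2] state=3 & 0x3 = 0x3; word=0x33
word = 0x33 → big-endian bytes:
  [0]=0x33

33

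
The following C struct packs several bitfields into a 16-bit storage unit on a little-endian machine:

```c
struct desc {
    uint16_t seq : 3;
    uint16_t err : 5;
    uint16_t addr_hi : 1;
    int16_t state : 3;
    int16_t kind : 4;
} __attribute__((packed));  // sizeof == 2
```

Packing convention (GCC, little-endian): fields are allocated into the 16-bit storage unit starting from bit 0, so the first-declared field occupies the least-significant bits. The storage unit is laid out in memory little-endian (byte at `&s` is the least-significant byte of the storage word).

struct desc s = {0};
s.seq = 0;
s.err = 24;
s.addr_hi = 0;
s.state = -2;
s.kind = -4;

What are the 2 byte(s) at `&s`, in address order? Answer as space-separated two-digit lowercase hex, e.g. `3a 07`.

c0 cc

seq:3 = 0 → 0x0 << 0 → word 0x0000
err:5 = 24 → 0x18 << 3 → word 0x00c0
addr_hi:1 = 0 → 0x0 << 8 → word 0x00c0
state:3 = -2 → 0x6 << 9 → word 0x0cc0
kind:4 = -4 → 0xc << 12 → word 0xccc0
word = 0xccc0 → little-endian bytes:
  [0]=0xc0  [1]=0xcc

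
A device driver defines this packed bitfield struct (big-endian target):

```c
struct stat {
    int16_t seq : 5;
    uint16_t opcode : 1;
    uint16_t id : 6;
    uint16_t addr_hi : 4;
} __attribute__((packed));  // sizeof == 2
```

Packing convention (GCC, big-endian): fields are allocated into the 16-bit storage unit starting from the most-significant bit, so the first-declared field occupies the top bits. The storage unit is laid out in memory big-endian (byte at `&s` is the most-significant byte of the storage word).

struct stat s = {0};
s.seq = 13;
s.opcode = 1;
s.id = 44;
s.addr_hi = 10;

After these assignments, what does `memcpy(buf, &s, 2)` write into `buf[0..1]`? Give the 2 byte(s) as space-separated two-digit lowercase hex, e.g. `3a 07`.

seq (5b) val=13 bits=0xd at bit 11: 0x6800
opcode (1b) val=1 bits=0x1 at bit 10: 0x6c00
id (6b) val=44 bits=0x2c at bit 4: 0x6ec0
addr_hi (4b) val=10 bits=0xa at bit 0: 0x6eca
word = 0x6eca → big-endian bytes:
  [0]=0x6e  [1]=0xca

6e ca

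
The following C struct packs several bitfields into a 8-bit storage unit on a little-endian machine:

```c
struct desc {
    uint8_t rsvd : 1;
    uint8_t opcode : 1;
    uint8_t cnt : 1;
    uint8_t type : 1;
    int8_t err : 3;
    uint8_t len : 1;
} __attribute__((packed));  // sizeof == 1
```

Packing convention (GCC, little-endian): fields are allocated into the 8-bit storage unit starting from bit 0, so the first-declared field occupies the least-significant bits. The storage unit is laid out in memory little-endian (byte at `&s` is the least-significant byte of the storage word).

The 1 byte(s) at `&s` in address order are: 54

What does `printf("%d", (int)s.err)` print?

[0]=0x54 (little-endian) → word 0x54
rsvd [0+:1] = (word>>0) & 0x1 = 0
opcode [1+:1] = (word>>1) & 0x1 = 0
cnt [2+:1] = (word>>2) & 0x1 = 1
type [3+:1] = (word>>3) & 0x1 = 0
err [4+:3] = (word>>4) & 0x7 = 5  ←
len [7+:1] = (word>>7) & 0x1 = 0
err signed 3b, MSB=1: 5 - 8 = -3

-3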